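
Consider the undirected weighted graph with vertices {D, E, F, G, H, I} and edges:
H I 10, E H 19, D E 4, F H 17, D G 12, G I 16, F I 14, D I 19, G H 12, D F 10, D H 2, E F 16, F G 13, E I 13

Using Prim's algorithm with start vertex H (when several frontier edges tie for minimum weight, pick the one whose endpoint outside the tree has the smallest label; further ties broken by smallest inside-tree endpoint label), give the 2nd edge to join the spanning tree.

Grow the tree from H using Prim:
Step 1: cheapest edge leaving the tree is D H (2); add D.
Step 2: cheapest edge leaving the tree is D E (4); add E.
Step 3: cheapest edge leaving the tree is D F (10); add F.
Step 4: cheapest edge leaving the tree is H I (10); add I.
Step 5: cheapest edge leaving the tree is D G (12); add G.
The 2nd edge added is D E.

D-E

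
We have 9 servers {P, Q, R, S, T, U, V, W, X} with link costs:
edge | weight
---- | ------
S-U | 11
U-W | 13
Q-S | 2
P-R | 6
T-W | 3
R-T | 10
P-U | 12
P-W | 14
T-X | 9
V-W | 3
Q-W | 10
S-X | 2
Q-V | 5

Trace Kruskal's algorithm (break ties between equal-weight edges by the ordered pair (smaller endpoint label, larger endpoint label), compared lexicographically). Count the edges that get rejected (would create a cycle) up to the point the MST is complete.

Kruskal's algorithm — process edges by increasing weight (ties by edge label):
Q-S (2): add — endpoints in different components.
S-X (2): add — endpoints in different components.
T-W (3): add — endpoints in different components.
V-W (3): add — endpoints in different components.
Q-V (5): add — endpoints in different components.
P-R (6): add — endpoints in different components.
T-X (9): skip — T and X already connected.
Q-W (10): skip — Q and W already connected.
R-T (10): add — endpoints in different components.
S-U (11): add — endpoints in different components.
Edges rejected before the tree was complete: 2.

2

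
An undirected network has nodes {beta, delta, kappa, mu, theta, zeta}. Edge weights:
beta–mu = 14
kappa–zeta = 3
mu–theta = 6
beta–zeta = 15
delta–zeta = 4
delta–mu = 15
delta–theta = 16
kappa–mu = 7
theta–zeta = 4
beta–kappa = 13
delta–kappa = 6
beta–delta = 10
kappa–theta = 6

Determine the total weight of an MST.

Kruskal: consider edges lightest-first.
kappa–zeta (3): add. Components now {delta} {theta} {kappa,zeta} {beta} {mu}
delta–zeta (4): add. Components now {delta,kappa,zeta} {theta} {beta} {mu}
theta–zeta (4): add. Components now {delta,kappa,theta,zeta} {beta} {mu}
delta–kappa (6): skip — delta and kappa already connected.
kappa–theta (6): skip — theta and kappa already connected.
mu–theta (6): add. Components now {delta,kappa,mu,theta,zeta} {beta}
kappa–mu (7): skip — mu and kappa already connected.
beta–delta (10): add. Components now {beta,delta,kappa,mu,theta,zeta}
MST edges: kappa–zeta, delta–zeta, theta–zeta, mu–theta, beta–delta; total weight 3+4+4+6+10 = 27.

27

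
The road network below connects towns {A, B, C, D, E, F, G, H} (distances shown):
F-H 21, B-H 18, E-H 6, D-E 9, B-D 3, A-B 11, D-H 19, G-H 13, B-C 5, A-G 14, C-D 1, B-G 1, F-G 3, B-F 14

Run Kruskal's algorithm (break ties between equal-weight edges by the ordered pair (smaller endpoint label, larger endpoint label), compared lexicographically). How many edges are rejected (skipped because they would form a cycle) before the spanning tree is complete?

1

Kruskal's algorithm — process edges by increasing weight (ties by edge label):
B-G (1): add — endpoints in different components.
C-D (1): add — endpoints in different components.
B-D (3): add — endpoints in different components.
F-G (3): add — endpoints in different components.
B-C (5): skip — B and C already connected.
E-H (6): add — endpoints in different components.
D-E (9): add — endpoints in different components.
A-B (11): add — endpoints in different components.
Edges rejected before the tree was complete: 1.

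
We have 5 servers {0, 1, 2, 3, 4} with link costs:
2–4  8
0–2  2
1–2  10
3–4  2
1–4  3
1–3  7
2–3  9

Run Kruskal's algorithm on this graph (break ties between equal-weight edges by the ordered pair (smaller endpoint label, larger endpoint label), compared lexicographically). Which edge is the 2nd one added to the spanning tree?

3-4

Kruskal: consider edges lightest-first.
0–2 (2): add. Components now {0,2} {1} {3} {4}
3–4 (2): add. Components now {0,2} {1} {3,4}
1–4 (3): add. Components now {0,2} {1,3,4}
1–3 (7): skip — 1 and 3 already connected.
2–4 (8): add. Components now {0,1,2,3,4}
The 2nd edge added is 3–4.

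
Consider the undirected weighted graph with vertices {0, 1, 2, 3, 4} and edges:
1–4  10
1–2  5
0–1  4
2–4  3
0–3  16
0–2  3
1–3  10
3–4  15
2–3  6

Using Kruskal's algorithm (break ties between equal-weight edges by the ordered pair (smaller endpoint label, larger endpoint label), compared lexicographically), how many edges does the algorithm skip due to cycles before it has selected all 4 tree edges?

Kruskal: consider edges lightest-first.
0–2 (3): add. Components now {0,2} {1} {3} {4}
2–4 (3): add. Components now {0,2,4} {1} {3}
0–1 (4): add. Components now {0,1,2,4} {3}
1–2 (5): skip — 1 and 2 already connected.
2–3 (6): add. Components now {0,1,2,3,4}
Edges rejected before the tree was complete: 1.

1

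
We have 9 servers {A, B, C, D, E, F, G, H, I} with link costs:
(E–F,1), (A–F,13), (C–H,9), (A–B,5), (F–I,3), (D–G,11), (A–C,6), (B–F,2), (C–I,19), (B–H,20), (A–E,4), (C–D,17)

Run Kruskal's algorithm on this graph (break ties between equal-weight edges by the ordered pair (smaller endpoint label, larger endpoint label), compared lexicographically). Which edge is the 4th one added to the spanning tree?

A-E

Kruskal: consider edges lightest-first.
E–F (1): add — endpoints in different components.
B–F (2): add — endpoints in different components.
F–I (3): add — endpoints in different components.
A–E (4): add — endpoints in different components.
A–B (5): skip — A and B already connected.
A–C (6): add — endpoints in different components.
C–H (9): add — endpoints in different components.
D–G (11): add — endpoints in different components.
A–F (13): skip — A and F already connected.
C–D (17): add — endpoints in different components.
The 4th edge added is A–E.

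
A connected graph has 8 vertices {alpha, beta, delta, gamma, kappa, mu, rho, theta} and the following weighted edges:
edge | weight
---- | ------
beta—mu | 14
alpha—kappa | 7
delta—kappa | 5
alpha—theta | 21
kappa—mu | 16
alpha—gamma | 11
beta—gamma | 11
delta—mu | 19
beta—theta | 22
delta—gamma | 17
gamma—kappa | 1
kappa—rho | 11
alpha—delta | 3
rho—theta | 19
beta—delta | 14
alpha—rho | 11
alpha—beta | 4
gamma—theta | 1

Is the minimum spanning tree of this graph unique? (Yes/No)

Sort edges by weight, then run Kruskal:
gamma—kappa (1): add — endpoints in different components.
gamma—theta (1): add — endpoints in different components.
alpha—delta (3): add — endpoints in different components.
alpha—beta (4): add — endpoints in different components.
delta—kappa (5): add — endpoints in different components.
alpha—kappa (7): skip — alpha and kappa already connected.
alpha—gamma (11): skip — alpha and gamma already connected.
alpha—rho (11): add — endpoints in different components.
beta—gamma (11): skip — gamma and beta already connected.
kappa—rho (11): skip — rho and kappa already connected.
beta—delta (14): skip — delta and beta already connected.
beta—mu (14): add — endpoints in different components.
Non-tree edge kappa—rho has weight 11, equal to the heaviest edge on its tree cycle — swapping gives another MST of the same weight. Not unique.

No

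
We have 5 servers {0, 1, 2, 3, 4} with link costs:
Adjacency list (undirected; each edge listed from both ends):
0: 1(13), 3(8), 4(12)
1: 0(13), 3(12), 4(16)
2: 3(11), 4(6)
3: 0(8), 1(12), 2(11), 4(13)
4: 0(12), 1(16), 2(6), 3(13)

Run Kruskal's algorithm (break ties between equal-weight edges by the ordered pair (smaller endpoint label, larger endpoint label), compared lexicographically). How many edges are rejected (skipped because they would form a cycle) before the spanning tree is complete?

Kruskal's algorithm — process edges by increasing weight (ties by edge label):
2—4 (6): add. Components now {0} {1} {2,4} {3}
0—3 (8): add. Components now {0,3} {1} {2,4}
2—3 (11): add. Components now {0,2,3,4} {1}
0—4 (12): skip — 0 and 4 already connected.
1—3 (12): add. Components now {0,1,2,3,4}
Edges rejected before the tree was complete: 1.

1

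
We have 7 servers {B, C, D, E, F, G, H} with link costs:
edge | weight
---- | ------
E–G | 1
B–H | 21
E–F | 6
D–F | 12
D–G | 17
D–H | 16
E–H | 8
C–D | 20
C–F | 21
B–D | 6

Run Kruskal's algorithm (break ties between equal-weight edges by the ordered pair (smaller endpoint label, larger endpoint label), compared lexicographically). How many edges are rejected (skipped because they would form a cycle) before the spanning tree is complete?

Kruskal's algorithm — process edges by increasing weight (ties by edge label):
E–G (1): add. Components now {B} {C} {D} {E,G} {F} {H}
B–D (6): add. Components now {B,D} {C} {E,G} {F} {H}
E–F (6): add. Components now {B,D} {C} {E,F,G} {H}
E–H (8): add. Components now {B,D} {C} {E,F,G,H}
D–F (12): add. Components now {B,D,E,F,G,H} {C}
D–H (16): skip — D and H already connected.
D–G (17): skip — D and G already connected.
C–D (20): add. Components now {B,C,D,E,F,G,H}
Edges rejected before the tree was complete: 2.

2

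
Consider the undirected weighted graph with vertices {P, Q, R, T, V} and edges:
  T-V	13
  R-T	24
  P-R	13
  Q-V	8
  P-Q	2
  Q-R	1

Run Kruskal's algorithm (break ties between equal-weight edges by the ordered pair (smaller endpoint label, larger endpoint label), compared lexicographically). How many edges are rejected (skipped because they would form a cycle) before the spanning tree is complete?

Kruskal's algorithm — process edges by increasing weight (ties by edge label):
Q-R (1): add. Components now {P} {V} {T} {Q,R}
P-Q (2): add. Components now {P,Q,R} {V} {T}
Q-V (8): add. Components now {P,Q,R,V} {T}
P-R (13): skip — P and R already connected.
T-V (13): add. Components now {P,Q,R,T,V}
Edges rejected before the tree was complete: 1.

1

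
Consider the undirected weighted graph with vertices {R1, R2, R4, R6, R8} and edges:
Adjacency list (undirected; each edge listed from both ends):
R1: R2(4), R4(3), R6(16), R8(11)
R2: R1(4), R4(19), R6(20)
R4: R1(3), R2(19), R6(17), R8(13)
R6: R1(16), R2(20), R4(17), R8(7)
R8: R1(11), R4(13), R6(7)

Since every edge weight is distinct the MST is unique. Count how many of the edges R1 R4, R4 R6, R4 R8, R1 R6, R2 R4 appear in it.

Kruskal's algorithm — process edges by increasing weight (ties by edge label):
R1 R4 (3): add — endpoints in different components.
R1 R2 (4): add — endpoints in different components.
R6 R8 (7): add — endpoints in different components.
R1 R8 (11): add — endpoints in different components.
MST edge set: {R1 R4, R1 R2, R6 R8, R1 R8}.
Of the listed edges, {R1 R4} are in the MST → 1.

1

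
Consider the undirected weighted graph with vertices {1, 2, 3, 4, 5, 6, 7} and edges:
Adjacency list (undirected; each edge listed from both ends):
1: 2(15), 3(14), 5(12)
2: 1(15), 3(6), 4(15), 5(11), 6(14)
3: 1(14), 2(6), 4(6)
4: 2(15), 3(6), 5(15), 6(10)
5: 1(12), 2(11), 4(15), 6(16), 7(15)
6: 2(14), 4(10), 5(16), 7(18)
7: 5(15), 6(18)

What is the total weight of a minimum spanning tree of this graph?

60

Prim, starting at 4.
Step 1: frontier [3-4 6, 4-6 10, 2-4 15, 4-5 15] → take 3-4 (6); add 3.
Step 2: frontier [2-3 6, 1-3 14, 4-6 10, 2-4 15, 4-5 15] → take 2-3 (6); add 2.
Step 3: frontier [2-5 11, 2-6 14, 1-2 15, 1-3 14, 4-6 10, 4-5 15] → take 4-6 (10); add 6.
Step 4: frontier [2-5 11, 1-2 15, 1-3 14, 4-5 15, 5-6 16, 6-7 18] → take 2-5 (11); add 5.
Step 5: frontier [1-2 15, 1-3 14, 1-5 12, 5-7 15, 6-7 18] → take 1-5 (12); add 1.
Step 6: frontier [5-7 15, 6-7 18] → take 5-7 (15); add 7.
MST edges: 3-4, 2-3, 4-6, 2-5, 1-5, 5-7; total weight 6+6+10+11+12+15 = 60.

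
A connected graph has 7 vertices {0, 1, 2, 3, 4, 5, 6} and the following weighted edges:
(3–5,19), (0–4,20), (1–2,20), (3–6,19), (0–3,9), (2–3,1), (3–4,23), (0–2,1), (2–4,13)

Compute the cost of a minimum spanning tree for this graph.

73

Prim's algorithm from 5:
Step 1: cheapest edge leaving the tree is 3–5 (19); add 3.
Step 2: cheapest edge leaving the tree is 2–3 (1); add 2.
Step 3: cheapest edge leaving the tree is 0–2 (1); add 0.
Step 4: cheapest edge leaving the tree is 2–4 (13); add 4.
Step 5: cheapest edge leaving the tree is 3–6 (19); add 6.
Step 6: cheapest edge leaving the tree is 1–2 (20); add 1.
MST edges: 3–5, 2–3, 0–2, 2–4, 3–6, 1–2; total weight 19+1+1+13+19+20 = 73.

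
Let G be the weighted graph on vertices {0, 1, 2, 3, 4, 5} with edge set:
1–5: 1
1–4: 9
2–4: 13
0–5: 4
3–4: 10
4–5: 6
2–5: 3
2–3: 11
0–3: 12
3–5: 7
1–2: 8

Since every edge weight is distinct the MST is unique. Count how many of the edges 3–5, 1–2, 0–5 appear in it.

2

Kruskal: consider edges lightest-first.
1–5 (1): add. Components now {0} {1,5} {2} {3} {4}
2–5 (3): add. Components now {0} {1,2,5} {3} {4}
0–5 (4): add. Components now {0,1,2,5} {3} {4}
4–5 (6): add. Components now {0,1,2,4,5} {3}
3–5 (7): add. Components now {0,1,2,3,4,5}
MST edge set: {1–5, 2–5, 0–5, 4–5, 3–5}.
Of the listed edges, {3–5, 0–5} are in the MST → 2.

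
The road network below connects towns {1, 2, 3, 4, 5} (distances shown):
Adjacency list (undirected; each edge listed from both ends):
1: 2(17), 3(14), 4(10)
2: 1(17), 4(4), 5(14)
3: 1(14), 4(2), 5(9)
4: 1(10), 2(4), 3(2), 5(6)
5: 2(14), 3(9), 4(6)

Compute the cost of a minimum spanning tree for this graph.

22

Prim, starting at 1.
Step 1: frontier [1–4 10, 1–3 14, 1–2 17] → take 1–4 (10); add 4.
Step 2: frontier [1–3 14, 1–2 17, 3–4 2, 2–4 4, 4–5 6] → take 3–4 (2); add 3.
Step 3: frontier [1–2 17, 3–5 9, 2–4 4, 4–5 6] → take 2–4 (4); add 2.
Step 4: frontier [2–5 14, 3–5 9, 4–5 6] → take 4–5 (6); add 5.
MST edges: 1–4, 3–4, 2–4, 4–5; total weight 10+2+4+6 = 22.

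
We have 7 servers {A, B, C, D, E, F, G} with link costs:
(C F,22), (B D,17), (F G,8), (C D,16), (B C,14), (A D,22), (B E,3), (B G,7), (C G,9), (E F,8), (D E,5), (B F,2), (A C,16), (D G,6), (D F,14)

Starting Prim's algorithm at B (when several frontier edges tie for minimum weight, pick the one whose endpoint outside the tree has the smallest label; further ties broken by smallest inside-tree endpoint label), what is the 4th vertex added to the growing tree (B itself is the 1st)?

D

Prim's algorithm from B:
Step 1: cheapest edge leaving the tree is B F (2); add F.
Step 2: cheapest edge leaving the tree is B E (3); add E.
Step 3: cheapest edge leaving the tree is D E (5); add D.
Step 4: cheapest edge leaving the tree is D G (6); add G.
Step 5: cheapest edge leaving the tree is C G (9); add C.
Step 6: cheapest edge leaving the tree is A C (16); add A.
Vertex order: B, F, E, D, G, C, A. The 4th vertex is D.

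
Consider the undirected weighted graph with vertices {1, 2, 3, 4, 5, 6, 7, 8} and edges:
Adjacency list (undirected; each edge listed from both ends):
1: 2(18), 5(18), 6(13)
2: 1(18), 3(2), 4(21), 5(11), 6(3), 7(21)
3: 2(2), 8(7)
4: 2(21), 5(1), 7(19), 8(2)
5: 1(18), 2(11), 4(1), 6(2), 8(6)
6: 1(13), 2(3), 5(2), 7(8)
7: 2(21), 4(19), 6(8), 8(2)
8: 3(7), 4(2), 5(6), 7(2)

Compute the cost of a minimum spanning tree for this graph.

Grow the tree from 8 using Prim:
Step 1: cheapest edge leaving the tree is 4–8 (2); add 4.
Step 2: cheapest edge leaving the tree is 4–5 (1); add 5.
Step 3: cheapest edge leaving the tree is 5–6 (2); add 6.
Step 4: cheapest edge leaving the tree is 7–8 (2); add 7.
Step 5: cheapest edge leaving the tree is 2–6 (3); add 2.
Step 6: cheapest edge leaving the tree is 2–3 (2); add 3.
Step 7: cheapest edge leaving the tree is 1–6 (13); add 1.
MST edges: 4–8, 4–5, 5–6, 7–8, 2–6, 2–3, 1–6; total weight 2+1+2+2+3+2+13 = 25.

25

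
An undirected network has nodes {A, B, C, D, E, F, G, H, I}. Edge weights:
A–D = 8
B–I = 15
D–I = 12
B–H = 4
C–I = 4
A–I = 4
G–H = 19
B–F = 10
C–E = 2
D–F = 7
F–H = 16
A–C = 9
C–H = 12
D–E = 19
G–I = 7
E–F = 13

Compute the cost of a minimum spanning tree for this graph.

Kruskal: consider edges lightest-first.
C–E (2): add — endpoints in different components.
A–I (4): add — endpoints in different components.
B–H (4): add — endpoints in different components.
C–I (4): add — endpoints in different components.
D–F (7): add — endpoints in different components.
G–I (7): add — endpoints in different components.
A–D (8): add — endpoints in different components.
A–C (9): skip — A and C already connected.
B–F (10): add — endpoints in different components.
MST edges: C–E, A–I, B–H, C–I, D–F, G–I, A–D, B–F; total weight 2+4+4+4+7+7+8+10 = 46.

46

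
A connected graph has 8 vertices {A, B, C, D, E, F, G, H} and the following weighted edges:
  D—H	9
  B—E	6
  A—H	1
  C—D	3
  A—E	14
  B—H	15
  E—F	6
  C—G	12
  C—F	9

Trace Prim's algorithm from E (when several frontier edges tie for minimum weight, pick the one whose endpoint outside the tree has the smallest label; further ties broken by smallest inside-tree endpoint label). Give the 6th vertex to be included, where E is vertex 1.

Grow the tree from E using Prim:
Step 1: cheapest edge leaving the tree is B—E (6); add B.
Step 2: cheapest edge leaving the tree is E—F (6); add F.
Step 3: cheapest edge leaving the tree is C—F (9); add C.
Step 4: cheapest edge leaving the tree is C—D (3); add D.
Step 5: cheapest edge leaving the tree is D—H (9); add H.
Step 6: cheapest edge leaving the tree is A—H (1); add A.
Step 7: cheapest edge leaving the tree is C—G (12); add G.
Vertex order: E, B, F, C, D, H, A, G. The 6th vertex is H.

H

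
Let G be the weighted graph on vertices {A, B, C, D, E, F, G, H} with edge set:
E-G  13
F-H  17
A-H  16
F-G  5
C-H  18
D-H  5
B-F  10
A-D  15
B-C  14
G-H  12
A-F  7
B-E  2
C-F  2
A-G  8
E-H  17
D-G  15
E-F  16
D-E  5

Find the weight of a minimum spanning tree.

Prim's algorithm from H:
Step 1: cheapest edge leaving the tree is D-H (5); add D.
Step 2: cheapest edge leaving the tree is D-E (5); add E.
Step 3: cheapest edge leaving the tree is B-E (2); add B.
Step 4: cheapest edge leaving the tree is B-F (10); add F.
Step 5: cheapest edge leaving the tree is C-F (2); add C.
Step 6: cheapest edge leaving the tree is F-G (5); add G.
Step 7: cheapest edge leaving the tree is A-F (7); add A.
MST edges: D-H, D-E, B-E, B-F, C-F, F-G, A-F; total weight 5+5+2+10+2+5+7 = 36.

36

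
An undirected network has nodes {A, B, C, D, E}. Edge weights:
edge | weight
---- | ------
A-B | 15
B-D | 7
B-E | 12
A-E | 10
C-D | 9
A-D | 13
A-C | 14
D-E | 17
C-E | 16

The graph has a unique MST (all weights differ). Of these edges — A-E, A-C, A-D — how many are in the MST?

Sort edges by weight, then run Kruskal:
B-D (7): add. Components now {A} {B,D} {C} {E}
C-D (9): add. Components now {A} {B,C,D} {E}
A-E (10): add. Components now {A,E} {B,C,D}
B-E (12): add. Components now {A,B,C,D,E}
MST edge set: {B-D, C-D, A-E, B-E}.
Of the listed edges, {A-E} are in the MST → 1.

1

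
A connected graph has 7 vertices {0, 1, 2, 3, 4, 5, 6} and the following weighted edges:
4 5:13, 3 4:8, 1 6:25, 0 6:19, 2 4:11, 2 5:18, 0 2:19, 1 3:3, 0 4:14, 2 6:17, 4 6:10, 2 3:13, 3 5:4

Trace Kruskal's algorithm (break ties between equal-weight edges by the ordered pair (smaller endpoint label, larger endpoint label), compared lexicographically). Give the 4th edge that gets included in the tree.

4-6

Kruskal's algorithm — process edges by increasing weight (ties by edge label):
1 3 (3): add — endpoints in different components.
3 5 (4): add — endpoints in different components.
3 4 (8): add — endpoints in different components.
4 6 (10): add — endpoints in different components.
2 4 (11): add — endpoints in different components.
2 3 (13): skip — 2 and 3 already connected.
4 5 (13): skip — 4 and 5 already connected.
0 4 (14): add — endpoints in different components.
The 4th edge added is 4 6.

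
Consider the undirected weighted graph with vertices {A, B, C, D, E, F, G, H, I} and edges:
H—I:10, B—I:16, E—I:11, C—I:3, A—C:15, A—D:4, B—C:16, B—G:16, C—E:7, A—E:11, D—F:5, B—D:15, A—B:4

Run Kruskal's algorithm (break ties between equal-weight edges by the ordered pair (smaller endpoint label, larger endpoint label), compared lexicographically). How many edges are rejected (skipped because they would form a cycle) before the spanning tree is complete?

4

Kruskal: consider edges lightest-first.
C—I (3): add — endpoints in different components.
A—B (4): add — endpoints in different components.
A—D (4): add — endpoints in different components.
D—F (5): add — endpoints in different components.
C—E (7): add — endpoints in different components.
H—I (10): add — endpoints in different components.
A—E (11): add — endpoints in different components.
E—I (11): skip — E and I already connected.
A—C (15): skip — A and C already connected.
B—D (15): skip — B and D already connected.
B—C (16): skip — B and C already connected.
B—G (16): add — endpoints in different components.
Edges rejected before the tree was complete: 4.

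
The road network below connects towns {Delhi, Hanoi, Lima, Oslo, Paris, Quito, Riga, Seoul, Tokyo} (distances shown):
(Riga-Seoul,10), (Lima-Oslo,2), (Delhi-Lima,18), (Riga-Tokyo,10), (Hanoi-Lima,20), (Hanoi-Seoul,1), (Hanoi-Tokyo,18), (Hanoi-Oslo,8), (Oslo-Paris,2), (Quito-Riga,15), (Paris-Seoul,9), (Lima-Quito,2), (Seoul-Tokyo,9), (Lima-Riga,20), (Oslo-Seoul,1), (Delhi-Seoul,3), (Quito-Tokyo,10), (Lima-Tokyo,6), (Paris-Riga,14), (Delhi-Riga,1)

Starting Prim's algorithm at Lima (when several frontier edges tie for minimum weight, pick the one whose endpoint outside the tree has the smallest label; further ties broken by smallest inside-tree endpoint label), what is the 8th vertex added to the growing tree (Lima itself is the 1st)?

Riga

Grow the tree from Lima using Prim:
Step 1: cheapest edge leaving the tree is Lima-Oslo (2); add Oslo.
Step 2: cheapest edge leaving the tree is Oslo-Seoul (1); add Seoul.
Step 3: cheapest edge leaving the tree is Hanoi-Seoul (1); add Hanoi.
Step 4: cheapest edge leaving the tree is Oslo-Paris (2); add Paris.
Step 5: cheapest edge leaving the tree is Lima-Quito (2); add Quito.
Step 6: cheapest edge leaving the tree is Delhi-Seoul (3); add Delhi.
Step 7: cheapest edge leaving the tree is Delhi-Riga (1); add Riga.
Step 8: cheapest edge leaving the tree is Lima-Tokyo (6); add Tokyo.
Vertex order: Lima, Oslo, Seoul, Hanoi, Paris, Quito, Delhi, Riga, Tokyo. The 8th vertex is Riga.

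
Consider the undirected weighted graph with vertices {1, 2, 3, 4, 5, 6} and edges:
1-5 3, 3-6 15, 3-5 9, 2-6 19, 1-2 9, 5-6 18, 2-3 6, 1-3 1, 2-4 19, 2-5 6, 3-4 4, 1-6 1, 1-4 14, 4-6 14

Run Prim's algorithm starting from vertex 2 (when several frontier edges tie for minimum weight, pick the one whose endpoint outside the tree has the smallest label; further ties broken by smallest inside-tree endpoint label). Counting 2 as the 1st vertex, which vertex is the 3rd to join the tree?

Prim, starting at 2.
Step 1: cheapest edge leaving the tree is 2-3 (6); add 3.
Step 2: cheapest edge leaving the tree is 1-3 (1); add 1.
Step 3: cheapest edge leaving the tree is 1-6 (1); add 6.
Step 4: cheapest edge leaving the tree is 1-5 (3); add 5.
Step 5: cheapest edge leaving the tree is 3-4 (4); add 4.
Vertex order: 2, 3, 1, 6, 5, 4. The 3rd vertex is 1.

1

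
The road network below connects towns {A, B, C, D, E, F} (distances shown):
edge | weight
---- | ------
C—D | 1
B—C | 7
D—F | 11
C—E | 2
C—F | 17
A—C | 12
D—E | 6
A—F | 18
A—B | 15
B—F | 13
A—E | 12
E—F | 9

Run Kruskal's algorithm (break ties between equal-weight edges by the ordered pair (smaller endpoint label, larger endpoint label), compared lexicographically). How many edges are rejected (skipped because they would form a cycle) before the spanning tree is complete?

2

Kruskal: consider edges lightest-first.
C—D (1): add. Components now {A} {B} {C,D} {E} {F}
C—E (2): add. Components now {A} {B} {C,D,E} {F}
D—E (6): skip — D and E already connected.
B—C (7): add. Components now {A} {B,C,D,E} {F}
E—F (9): add. Components now {A} {B,C,D,E,F}
D—F (11): skip — D and F already connected.
A—C (12): add. Components now {A,B,C,D,E,F}
Edges rejected before the tree was complete: 2.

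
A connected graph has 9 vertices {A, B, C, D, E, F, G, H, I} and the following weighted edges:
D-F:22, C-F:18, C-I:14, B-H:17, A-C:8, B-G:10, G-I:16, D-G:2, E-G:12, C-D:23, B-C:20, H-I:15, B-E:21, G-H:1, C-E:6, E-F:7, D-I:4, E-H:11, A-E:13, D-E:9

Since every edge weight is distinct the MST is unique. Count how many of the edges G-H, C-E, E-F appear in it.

Kruskal's algorithm — process edges by increasing weight (ties by edge label):
G-H (1): add — endpoints in different components.
D-G (2): add — endpoints in different components.
D-I (4): add — endpoints in different components.
C-E (6): add — endpoints in different components.
E-F (7): add — endpoints in different components.
A-C (8): add — endpoints in different components.
D-E (9): add — endpoints in different components.
B-G (10): add — endpoints in different components.
MST edge set: {G-H, D-G, D-I, C-E, E-F, A-C, D-E, B-G}.
Of the listed edges, {G-H, C-E, E-F} are in the MST → 3.

3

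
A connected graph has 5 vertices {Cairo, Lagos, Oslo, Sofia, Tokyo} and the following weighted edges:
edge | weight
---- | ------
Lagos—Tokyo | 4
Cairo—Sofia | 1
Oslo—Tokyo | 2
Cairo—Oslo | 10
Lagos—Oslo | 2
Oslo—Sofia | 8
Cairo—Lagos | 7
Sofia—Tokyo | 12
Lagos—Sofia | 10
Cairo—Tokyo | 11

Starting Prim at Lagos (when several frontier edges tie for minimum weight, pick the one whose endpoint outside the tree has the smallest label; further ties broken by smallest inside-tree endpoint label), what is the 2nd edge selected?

Oslo-Tokyo

Prim, starting at Lagos.
Step 1: frontier [Lagos—Oslo 2, Lagos—Tokyo 4, Cairo—Lagos 7, Lagos—Sofia 10] → take Lagos—Oslo (2); add Oslo.
Step 2: frontier [Lagos—Tokyo 4, Cairo—Lagos 7, Lagos—Sofia 10, Oslo—Tokyo 2, Oslo—Sofia 8, Cairo—Oslo 10] → take Oslo—Tokyo (2); add Tokyo.
Step 3: frontier [Cairo—Lagos 7, Lagos—Sofia 10, Oslo—Sofia 8, Cairo—Oslo 10, Cairo—Tokyo 11, Sofia—Tokyo 12] → take Cairo—Lagos (7); add Cairo.
Step 4: frontier [Cairo—Sofia 1, Lagos—Sofia 10, Oslo—Sofia 8, Sofia—Tokyo 12] → take Cairo—Sofia (1); add Sofia.
The 2nd edge added is Oslo—Tokyo.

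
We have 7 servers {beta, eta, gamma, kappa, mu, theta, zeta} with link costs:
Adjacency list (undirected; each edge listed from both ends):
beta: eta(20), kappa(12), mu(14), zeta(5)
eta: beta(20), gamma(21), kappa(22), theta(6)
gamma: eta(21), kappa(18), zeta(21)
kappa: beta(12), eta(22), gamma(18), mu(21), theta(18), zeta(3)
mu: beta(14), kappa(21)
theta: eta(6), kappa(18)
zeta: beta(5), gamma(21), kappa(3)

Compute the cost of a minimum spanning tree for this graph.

Kruskal's algorithm — process edges by increasing weight (ties by edge label):
kappa zeta (3): add. Components now {gamma} {mu} {beta} {kappa,zeta} {theta} {eta}
beta zeta (5): add. Components now {gamma} {mu} {beta,kappa,zeta} {theta} {eta}
eta theta (6): add. Components now {gamma} {mu} {beta,kappa,zeta} {eta,theta}
beta kappa (12): skip — beta and kappa already connected.
beta mu (14): add. Components now {gamma} {beta,kappa,mu,zeta} {eta,theta}
gamma kappa (18): add. Components now {beta,gamma,kappa,mu,zeta} {eta,theta}
kappa theta (18): add. Components now {beta,eta,gamma,kappa,mu,theta,zeta}
MST edges: kappa zeta, beta zeta, eta theta, beta mu, gamma kappa, kappa theta; total weight 3+5+6+14+18+18 = 64.

64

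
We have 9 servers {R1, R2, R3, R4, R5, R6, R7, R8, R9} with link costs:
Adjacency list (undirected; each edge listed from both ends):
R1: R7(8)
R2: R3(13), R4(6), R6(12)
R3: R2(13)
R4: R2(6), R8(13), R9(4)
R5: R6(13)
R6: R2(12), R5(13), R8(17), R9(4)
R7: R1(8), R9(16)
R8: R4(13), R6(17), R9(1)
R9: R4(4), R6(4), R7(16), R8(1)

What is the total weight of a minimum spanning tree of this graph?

65

Prim, starting at R5.
Step 1: cheapest edge leaving the tree is R5 R6 (13); add R6.
Step 2: cheapest edge leaving the tree is R6 R9 (4); add R9.
Step 3: cheapest edge leaving the tree is R8 R9 (1); add R8.
Step 4: cheapest edge leaving the tree is R4 R9 (4); add R4.
Step 5: cheapest edge leaving the tree is R2 R4 (6); add R2.
Step 6: cheapest edge leaving the tree is R2 R3 (13); add R3.
Step 7: cheapest edge leaving the tree is R7 R9 (16); add R7.
Step 8: cheapest edge leaving the tree is R1 R7 (8); add R1.
MST edges: R5 R6, R6 R9, R8 R9, R4 R9, R2 R4, R2 R3, R7 R9, R1 R7; total weight 13+4+1+4+6+13+16+8 = 65.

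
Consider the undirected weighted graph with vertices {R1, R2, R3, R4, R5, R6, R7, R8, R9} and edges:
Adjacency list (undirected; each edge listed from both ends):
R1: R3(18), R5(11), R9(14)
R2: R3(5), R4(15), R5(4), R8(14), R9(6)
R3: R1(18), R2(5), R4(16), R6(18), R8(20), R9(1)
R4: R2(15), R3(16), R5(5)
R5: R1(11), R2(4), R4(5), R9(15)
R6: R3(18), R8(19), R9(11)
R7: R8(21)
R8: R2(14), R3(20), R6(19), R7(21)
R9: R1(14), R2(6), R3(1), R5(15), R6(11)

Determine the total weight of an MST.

Kruskal: consider edges lightest-first.
R3–R9 (1): add — endpoints in different components.
R2–R5 (4): add — endpoints in different components.
R2–R3 (5): add — endpoints in different components.
R4–R5 (5): add — endpoints in different components.
R2–R9 (6): skip — R2 and R9 already connected.
R1–R5 (11): add — endpoints in different components.
R6–R9 (11): add — endpoints in different components.
R1–R9 (14): skip — R1 and R9 already connected.
R2–R8 (14): add — endpoints in different components.
R2–R4 (15): skip — R2 and R4 already connected.
R5–R9 (15): skip — R9 and R5 already connected.
R3–R4 (16): skip — R4 and R3 already connected.
R1–R3 (18): skip — R1 and R3 already connected.
R3–R6 (18): skip — R3 and R6 already connected.
R6–R8 (19): skip — R8 and R6 already connected.
R3–R8 (20): skip — R3 and R8 already connected.
R7–R8 (21): add — endpoints in different components.
MST edges: R3–R9, R2–R5, R2–R3, R4–R5, R1–R5, R6–R9, R2–R8, R7–R8; total weight 1+4+5+5+11+11+14+21 = 72.

72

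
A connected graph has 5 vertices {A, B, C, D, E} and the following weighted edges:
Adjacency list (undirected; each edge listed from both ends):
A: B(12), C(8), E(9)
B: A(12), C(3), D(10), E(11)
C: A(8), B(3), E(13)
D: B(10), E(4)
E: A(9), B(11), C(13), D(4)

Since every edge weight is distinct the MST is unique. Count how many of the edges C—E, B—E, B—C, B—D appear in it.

1

Sort edges by weight, then run Kruskal:
B—C (3): add. Components now {A} {B,C} {D} {E}
D—E (4): add. Components now {A} {B,C} {D,E}
A—C (8): add. Components now {A,B,C} {D,E}
A—E (9): add. Components now {A,B,C,D,E}
MST edge set: {B—C, D—E, A—C, A—E}.
Of the listed edges, {B—C} are in the MST → 1.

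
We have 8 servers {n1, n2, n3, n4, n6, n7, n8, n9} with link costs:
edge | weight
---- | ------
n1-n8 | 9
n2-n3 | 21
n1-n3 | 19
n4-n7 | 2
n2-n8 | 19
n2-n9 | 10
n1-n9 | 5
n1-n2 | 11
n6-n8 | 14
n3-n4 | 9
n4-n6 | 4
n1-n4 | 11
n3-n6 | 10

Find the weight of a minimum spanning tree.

Kruskal: consider edges lightest-first.
n4-n7 (2): add — endpoints in different components.
n4-n6 (4): add — endpoints in different components.
n1-n9 (5): add — endpoints in different components.
n1-n8 (9): add — endpoints in different components.
n3-n4 (9): add — endpoints in different components.
n2-n9 (10): add — endpoints in different components.
n3-n6 (10): skip — n3 and n6 already connected.
n1-n2 (11): skip — n2 and n1 already connected.
n1-n4 (11): add — endpoints in different components.
MST edges: n4-n7, n4-n6, n1-n9, n1-n8, n3-n4, n2-n9, n1-n4; total weight 2+4+5+9+9+10+11 = 50.

50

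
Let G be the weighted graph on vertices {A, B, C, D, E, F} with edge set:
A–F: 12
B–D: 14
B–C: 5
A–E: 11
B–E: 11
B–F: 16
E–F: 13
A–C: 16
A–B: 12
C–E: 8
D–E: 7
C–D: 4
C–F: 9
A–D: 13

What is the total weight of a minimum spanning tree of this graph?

Sort edges by weight, then run Kruskal:
C–D (4): add. Components now {A} {B} {C,D} {E} {F}
B–C (5): add. Components now {A} {B,C,D} {E} {F}
D–E (7): add. Components now {A} {B,C,D,E} {F}
C–E (8): skip — C and E already connected.
C–F (9): add. Components now {A} {B,C,D,E,F}
A–E (11): add. Components now {A,B,C,D,E,F}
MST edges: C–D, B–C, D–E, C–F, A–E; total weight 4+5+7+9+11 = 36.

36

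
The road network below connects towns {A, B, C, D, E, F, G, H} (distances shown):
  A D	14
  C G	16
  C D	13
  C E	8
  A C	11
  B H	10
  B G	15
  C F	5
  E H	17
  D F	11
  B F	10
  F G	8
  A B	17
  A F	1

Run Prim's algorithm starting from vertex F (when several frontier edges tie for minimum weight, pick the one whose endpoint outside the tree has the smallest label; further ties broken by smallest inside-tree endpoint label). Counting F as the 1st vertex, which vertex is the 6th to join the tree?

Prim, starting at F.
Step 1: cheapest edge leaving the tree is A F (1); add A.
Step 2: cheapest edge leaving the tree is C F (5); add C.
Step 3: cheapest edge leaving the tree is C E (8); add E.
Step 4: cheapest edge leaving the tree is F G (8); add G.
Step 5: cheapest edge leaving the tree is B F (10); add B.
Step 6: cheapest edge leaving the tree is B H (10); add H.
Step 7: cheapest edge leaving the tree is D F (11); add D.
Vertex order: F, A, C, E, G, B, H, D. The 6th vertex is B.

B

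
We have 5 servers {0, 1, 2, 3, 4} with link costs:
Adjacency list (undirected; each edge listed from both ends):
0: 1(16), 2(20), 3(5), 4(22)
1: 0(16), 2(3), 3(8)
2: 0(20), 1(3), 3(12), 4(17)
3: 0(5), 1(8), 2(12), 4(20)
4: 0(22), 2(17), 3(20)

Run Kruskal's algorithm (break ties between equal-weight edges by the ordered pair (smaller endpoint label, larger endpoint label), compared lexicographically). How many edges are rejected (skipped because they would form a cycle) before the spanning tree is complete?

2

Kruskal: consider edges lightest-first.
1 2 (3): add. Components now {0} {1,2} {3} {4}
0 3 (5): add. Components now {0,3} {1,2} {4}
1 3 (8): add. Components now {0,1,2,3} {4}
2 3 (12): skip — 2 and 3 already connected.
0 1 (16): skip — 0 and 1 already connected.
2 4 (17): add. Components now {0,1,2,3,4}
Edges rejected before the tree was complete: 2.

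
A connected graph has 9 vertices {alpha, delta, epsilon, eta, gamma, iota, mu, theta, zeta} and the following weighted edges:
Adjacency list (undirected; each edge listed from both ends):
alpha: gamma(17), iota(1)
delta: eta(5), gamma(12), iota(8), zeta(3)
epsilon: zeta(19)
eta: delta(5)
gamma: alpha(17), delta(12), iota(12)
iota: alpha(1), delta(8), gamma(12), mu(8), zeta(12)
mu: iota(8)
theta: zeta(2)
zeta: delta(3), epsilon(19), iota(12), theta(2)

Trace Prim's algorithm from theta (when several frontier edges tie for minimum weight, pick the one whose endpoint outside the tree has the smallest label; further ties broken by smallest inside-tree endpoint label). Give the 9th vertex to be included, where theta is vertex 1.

epsilon

Prim, starting at theta.
Step 1: frontier [theta—zeta 2] → take theta—zeta (2); add zeta.
Step 2: frontier [delta—zeta 3, iota—zeta 12, epsilon—zeta 19] → take delta—zeta (3); add delta.
Step 3: frontier [delta—eta 5, delta—iota 8, delta—gamma 12, iota—zeta 12, epsilon—zeta 19] → take delta—eta (5); add eta.
Step 4: frontier [delta—iota 8, delta—gamma 12, iota—zeta 12, epsilon—zeta 19] → take delta—iota (8); add iota.
Step 5: frontier [delta—gamma 12, alpha—iota 1, iota—mu 8, gamma—iota 12, epsilon—zeta 19] → take alpha—iota (1); add alpha.
Step 6: frontier [alpha—gamma 17, delta—gamma 12, iota—mu 8, gamma—iota 12, epsilon—zeta 19] → take iota—mu (8); add mu.
Step 7: frontier [alpha—gamma 17, delta—gamma 12, gamma—iota 12, epsilon—zeta 19] → take delta—gamma (12); add gamma.
Step 8: frontier [epsilon—zeta 19] → take epsilon—zeta (19); add epsilon.
Vertex order: theta, zeta, delta, eta, iota, alpha, mu, gamma, epsilon. The 9th vertex is epsilon.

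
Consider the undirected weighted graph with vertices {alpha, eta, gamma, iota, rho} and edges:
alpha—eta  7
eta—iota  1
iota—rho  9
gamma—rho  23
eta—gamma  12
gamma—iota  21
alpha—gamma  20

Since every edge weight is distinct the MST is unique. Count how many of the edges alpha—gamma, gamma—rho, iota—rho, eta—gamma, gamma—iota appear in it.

2

Kruskal's algorithm — process edges by increasing weight (ties by edge label):
eta—iota (1): add — endpoints in different components.
alpha—eta (7): add — endpoints in different components.
iota—rho (9): add — endpoints in different components.
eta—gamma (12): add — endpoints in different components.
MST edge set: {eta—iota, alpha—eta, iota—rho, eta—gamma}.
Of the listed edges, {iota—rho, eta—gamma} are in the MST → 2.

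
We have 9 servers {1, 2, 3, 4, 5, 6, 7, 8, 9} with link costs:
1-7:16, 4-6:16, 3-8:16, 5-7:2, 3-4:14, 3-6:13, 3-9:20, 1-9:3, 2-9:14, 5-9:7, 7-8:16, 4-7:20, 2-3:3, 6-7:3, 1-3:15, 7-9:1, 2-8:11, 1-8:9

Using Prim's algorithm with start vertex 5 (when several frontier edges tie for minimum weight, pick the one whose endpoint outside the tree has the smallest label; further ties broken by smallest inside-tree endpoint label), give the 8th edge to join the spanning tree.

Prim's algorithm from 5:
Step 1: cheapest edge leaving the tree is 5-7 (2); add 7.
Step 2: cheapest edge leaving the tree is 7-9 (1); add 9.
Step 3: cheapest edge leaving the tree is 1-9 (3); add 1.
Step 4: cheapest edge leaving the tree is 6-7 (3); add 6.
Step 5: cheapest edge leaving the tree is 1-8 (9); add 8.
Step 6: cheapest edge leaving the tree is 2-8 (11); add 2.
Step 7: cheapest edge leaving the tree is 2-3 (3); add 3.
Step 8: cheapest edge leaving the tree is 3-4 (14); add 4.
The 8th edge added is 3-4.

3-4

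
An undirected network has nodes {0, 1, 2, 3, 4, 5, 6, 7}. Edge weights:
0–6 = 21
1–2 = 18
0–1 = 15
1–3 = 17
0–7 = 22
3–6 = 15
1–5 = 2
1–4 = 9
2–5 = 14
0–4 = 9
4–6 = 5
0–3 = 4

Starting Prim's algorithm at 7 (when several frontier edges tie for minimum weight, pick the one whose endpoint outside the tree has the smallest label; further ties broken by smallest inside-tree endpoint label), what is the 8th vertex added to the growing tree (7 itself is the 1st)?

2

Grow the tree from 7 using Prim:
Step 1: frontier [0–7 22] → take 0–7 (22); add 0.
Step 2: frontier [0–3 4, 0–4 9, 0–1 15, 0–6 21] → take 0–3 (4); add 3.
Step 3: frontier [0–4 9, 0–1 15, 0–6 21, 3–6 15, 1–3 17] → take 0–4 (9); add 4.
Step 4: frontier [0–1 15, 0–6 21, 3–6 15, 1–3 17, 4–6 5, 1–4 9] → take 4–6 (5); add 6.
Step 5: frontier [0–1 15, 1–3 17, 1–4 9] → take 1–4 (9); add 1.
Step 6: frontier [1–5 2, 1–2 18] → take 1–5 (2); add 5.
Step 7: frontier [1–2 18, 2–5 14] → take 2–5 (14); add 2.
Vertex order: 7, 0, 3, 4, 6, 1, 5, 2. The 8th vertex is 2.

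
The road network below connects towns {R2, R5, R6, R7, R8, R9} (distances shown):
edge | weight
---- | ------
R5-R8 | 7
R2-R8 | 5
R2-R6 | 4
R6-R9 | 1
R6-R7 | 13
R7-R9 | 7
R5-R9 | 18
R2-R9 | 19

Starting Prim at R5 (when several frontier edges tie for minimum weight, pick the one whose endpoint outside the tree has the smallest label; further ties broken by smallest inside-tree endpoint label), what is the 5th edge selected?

Grow the tree from R5 using Prim:
Step 1: cheapest edge leaving the tree is R5-R8 (7); add R8.
Step 2: cheapest edge leaving the tree is R2-R8 (5); add R2.
Step 3: cheapest edge leaving the tree is R2-R6 (4); add R6.
Step 4: cheapest edge leaving the tree is R6-R9 (1); add R9.
Step 5: cheapest edge leaving the tree is R7-R9 (7); add R7.
The 5th edge added is R7-R9.

R7-R9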